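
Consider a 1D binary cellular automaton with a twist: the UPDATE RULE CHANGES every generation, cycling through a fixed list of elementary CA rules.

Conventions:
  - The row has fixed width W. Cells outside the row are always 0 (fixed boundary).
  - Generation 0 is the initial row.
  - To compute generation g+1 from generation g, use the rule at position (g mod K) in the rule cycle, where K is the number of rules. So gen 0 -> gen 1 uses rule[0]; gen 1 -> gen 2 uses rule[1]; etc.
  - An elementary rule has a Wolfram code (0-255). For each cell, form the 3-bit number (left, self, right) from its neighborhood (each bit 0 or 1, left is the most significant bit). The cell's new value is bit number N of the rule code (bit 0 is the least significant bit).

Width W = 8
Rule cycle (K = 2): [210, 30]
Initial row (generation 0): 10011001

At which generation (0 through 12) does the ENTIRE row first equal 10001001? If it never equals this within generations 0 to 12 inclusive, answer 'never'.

Answer: never

Derivation:
Gen 0: 10011001
Gen 1 (rule 210): 01101110
Gen 2 (rule 30): 11001001
Gen 3 (rule 210): 01110110
Gen 4 (rule 30): 11000101
Gen 5 (rule 210): 01101000
Gen 6 (rule 30): 11001100
Gen 7 (rule 210): 01110110
Gen 8 (rule 30): 11000101
Gen 9 (rule 210): 01101000
Gen 10 (rule 30): 11001100
Gen 11 (rule 210): 01110110
Gen 12 (rule 30): 11000101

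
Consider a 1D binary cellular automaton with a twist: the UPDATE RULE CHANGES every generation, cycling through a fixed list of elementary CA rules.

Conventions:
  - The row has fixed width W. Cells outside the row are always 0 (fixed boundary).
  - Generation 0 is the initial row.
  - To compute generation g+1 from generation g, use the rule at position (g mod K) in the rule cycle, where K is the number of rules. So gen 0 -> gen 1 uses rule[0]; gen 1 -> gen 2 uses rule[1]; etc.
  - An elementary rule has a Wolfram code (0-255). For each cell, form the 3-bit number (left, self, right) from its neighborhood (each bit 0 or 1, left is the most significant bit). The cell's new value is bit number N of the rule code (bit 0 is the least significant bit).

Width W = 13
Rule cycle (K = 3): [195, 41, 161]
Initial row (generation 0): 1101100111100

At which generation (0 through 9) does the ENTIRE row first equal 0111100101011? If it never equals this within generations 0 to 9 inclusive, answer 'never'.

Gen 0: 1101100111100
Gen 1 (rule 195): 0100101011101
Gen 2 (rule 41): 0000010110010
Gen 3 (rule 161): 1111001000000
Gen 4 (rule 195): 0111010011111
Gen 5 (rule 41): 0100100010000
Gen 6 (rule 161): 0000001000111
Gen 7 (rule 195): 1111110011011
Gen 8 (rule 41): 1000000010110
Gen 9 (rule 161): 0011111001000

Answer: never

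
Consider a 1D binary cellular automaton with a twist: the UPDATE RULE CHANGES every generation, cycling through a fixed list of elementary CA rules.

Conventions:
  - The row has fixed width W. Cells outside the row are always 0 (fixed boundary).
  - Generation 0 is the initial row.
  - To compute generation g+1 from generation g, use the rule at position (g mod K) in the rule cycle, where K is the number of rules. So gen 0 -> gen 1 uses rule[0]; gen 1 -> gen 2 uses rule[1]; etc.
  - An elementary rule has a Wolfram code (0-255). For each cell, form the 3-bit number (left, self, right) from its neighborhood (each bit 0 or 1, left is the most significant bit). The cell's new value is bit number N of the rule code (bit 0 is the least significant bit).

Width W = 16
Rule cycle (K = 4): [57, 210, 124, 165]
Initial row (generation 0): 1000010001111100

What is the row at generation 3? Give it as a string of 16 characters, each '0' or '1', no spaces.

Answer: 1110011110110111

Derivation:
Gen 0: 1000010001111100
Gen 1 (rule 57): 0111001101000011
Gen 2 (rule 210): 1011110100100101
Gen 3 (rule 124): 1110011110110111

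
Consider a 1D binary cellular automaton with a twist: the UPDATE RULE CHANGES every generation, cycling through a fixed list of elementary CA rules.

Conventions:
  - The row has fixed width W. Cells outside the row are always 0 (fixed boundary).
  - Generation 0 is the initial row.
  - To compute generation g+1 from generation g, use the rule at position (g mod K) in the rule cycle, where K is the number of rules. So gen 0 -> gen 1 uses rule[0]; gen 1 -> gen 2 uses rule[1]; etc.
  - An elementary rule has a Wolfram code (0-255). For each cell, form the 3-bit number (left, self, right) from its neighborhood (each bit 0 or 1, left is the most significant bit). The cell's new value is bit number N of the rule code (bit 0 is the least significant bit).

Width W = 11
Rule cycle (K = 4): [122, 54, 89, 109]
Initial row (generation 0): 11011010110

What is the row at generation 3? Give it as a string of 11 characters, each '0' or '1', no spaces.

Gen 0: 11011010110
Gen 1 (rule 122): 11111101111
Gen 2 (rule 54): 00000010000
Gen 3 (rule 89): 11111001111

Answer: 11111001111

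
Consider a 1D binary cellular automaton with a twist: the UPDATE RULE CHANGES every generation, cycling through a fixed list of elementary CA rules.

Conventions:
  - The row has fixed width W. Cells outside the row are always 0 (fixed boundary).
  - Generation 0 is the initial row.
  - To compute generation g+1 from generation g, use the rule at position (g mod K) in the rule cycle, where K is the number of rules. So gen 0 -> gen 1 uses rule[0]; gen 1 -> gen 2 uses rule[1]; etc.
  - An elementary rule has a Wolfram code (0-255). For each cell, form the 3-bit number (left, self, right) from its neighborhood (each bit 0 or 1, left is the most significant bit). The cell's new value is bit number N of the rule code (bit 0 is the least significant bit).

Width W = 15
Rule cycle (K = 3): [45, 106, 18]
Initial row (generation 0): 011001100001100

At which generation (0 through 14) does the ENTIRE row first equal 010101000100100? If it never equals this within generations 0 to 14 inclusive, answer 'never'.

Gen 0: 011001100001100
Gen 1 (rule 45): 010001001101001
Gen 2 (rule 106): 100010011110010
Gen 3 (rule 18): 010101100001101
Gen 4 (rule 45): 011111001101011
Gen 5 (rule 106): 110001011110111
Gen 6 (rule 18): 001010000000000
Gen 7 (rule 45): 101110111111111
Gen 8 (rule 106): 011011100000001
Gen 9 (rule 18): 100000010000010
Gen 10 (rule 45): 101111010111010
Gen 11 (rule 106): 011001101101100
Gen 12 (rule 18): 100110000000010
Gen 13 (rule 45): 100100111111010
Gen 14 (rule 106): 001001100001100

Answer: never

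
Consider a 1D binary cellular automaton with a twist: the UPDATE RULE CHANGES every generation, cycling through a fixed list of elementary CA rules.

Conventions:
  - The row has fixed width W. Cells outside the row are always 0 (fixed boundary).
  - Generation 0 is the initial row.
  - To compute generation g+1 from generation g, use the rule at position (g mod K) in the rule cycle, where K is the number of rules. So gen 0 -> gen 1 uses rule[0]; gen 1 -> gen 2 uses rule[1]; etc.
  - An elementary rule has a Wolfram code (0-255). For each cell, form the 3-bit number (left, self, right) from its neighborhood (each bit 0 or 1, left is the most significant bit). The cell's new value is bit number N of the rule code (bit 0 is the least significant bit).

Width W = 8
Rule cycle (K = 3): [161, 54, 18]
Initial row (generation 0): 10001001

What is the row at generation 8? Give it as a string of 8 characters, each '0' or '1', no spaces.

Answer: 01000100

Derivation:
Gen 0: 10001001
Gen 1 (rule 161): 00100000
Gen 2 (rule 54): 01110000
Gen 3 (rule 18): 10001000
Gen 4 (rule 161): 00100011
Gen 5 (rule 54): 01110100
Gen 6 (rule 18): 10000010
Gen 7 (rule 161): 00111000
Gen 8 (rule 54): 01000100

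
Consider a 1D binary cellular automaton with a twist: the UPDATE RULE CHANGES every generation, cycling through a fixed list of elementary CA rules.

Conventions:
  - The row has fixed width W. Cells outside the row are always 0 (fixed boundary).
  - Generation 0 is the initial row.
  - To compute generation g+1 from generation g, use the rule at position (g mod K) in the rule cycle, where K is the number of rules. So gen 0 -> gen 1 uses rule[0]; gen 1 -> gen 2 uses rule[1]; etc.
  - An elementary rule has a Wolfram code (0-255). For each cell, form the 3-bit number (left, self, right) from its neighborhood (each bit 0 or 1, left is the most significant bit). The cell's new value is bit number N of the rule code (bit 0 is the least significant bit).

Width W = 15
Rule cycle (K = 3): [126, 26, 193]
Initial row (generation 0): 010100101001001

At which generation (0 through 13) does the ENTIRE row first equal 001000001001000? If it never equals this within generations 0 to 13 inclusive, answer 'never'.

Answer: 9

Derivation:
Gen 0: 010100101001001
Gen 1 (rule 126): 111111111111111
Gen 2 (rule 26): 100000000000000
Gen 3 (rule 193): 001111111111111
Gen 4 (rule 126): 011000000000001
Gen 5 (rule 26): 110100000000010
Gen 6 (rule 193): 010001111111000
Gen 7 (rule 126): 111011000001100
Gen 8 (rule 26): 100010100011010
Gen 9 (rule 193): 001000001001000
Gen 10 (rule 126): 011100011111100
Gen 11 (rule 26): 110010110000010
Gen 12 (rule 193): 010000010111000
Gen 13 (rule 126): 111000111101100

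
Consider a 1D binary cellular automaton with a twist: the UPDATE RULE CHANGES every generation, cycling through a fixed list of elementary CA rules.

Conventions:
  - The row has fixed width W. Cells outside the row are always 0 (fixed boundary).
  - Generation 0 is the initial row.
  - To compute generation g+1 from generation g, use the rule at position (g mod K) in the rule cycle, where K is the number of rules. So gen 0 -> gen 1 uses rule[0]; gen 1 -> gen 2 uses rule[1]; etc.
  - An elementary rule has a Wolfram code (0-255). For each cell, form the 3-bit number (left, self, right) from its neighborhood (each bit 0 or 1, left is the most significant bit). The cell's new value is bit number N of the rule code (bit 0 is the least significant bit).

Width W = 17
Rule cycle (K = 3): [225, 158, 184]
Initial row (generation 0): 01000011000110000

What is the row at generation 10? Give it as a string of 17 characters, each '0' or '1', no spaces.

Answer: 01100000001010011

Derivation:
Gen 0: 01000011000110000
Gen 1 (rule 225): 00011001010010111
Gen 2 (rule 158): 00110111011110110
Gen 3 (rule 184): 00101110111101101
Gen 4 (rule 225): 10010111011110110
Gen 5 (rule 158): 11110110011100101
Gen 6 (rule 184): 11101101011010010
Gen 7 (rule 225): 01110110101100000
Gen 8 (rule 158): 11100100101010000
Gen 9 (rule 184): 11010010010101000
Gen 10 (rule 225): 01100000001010011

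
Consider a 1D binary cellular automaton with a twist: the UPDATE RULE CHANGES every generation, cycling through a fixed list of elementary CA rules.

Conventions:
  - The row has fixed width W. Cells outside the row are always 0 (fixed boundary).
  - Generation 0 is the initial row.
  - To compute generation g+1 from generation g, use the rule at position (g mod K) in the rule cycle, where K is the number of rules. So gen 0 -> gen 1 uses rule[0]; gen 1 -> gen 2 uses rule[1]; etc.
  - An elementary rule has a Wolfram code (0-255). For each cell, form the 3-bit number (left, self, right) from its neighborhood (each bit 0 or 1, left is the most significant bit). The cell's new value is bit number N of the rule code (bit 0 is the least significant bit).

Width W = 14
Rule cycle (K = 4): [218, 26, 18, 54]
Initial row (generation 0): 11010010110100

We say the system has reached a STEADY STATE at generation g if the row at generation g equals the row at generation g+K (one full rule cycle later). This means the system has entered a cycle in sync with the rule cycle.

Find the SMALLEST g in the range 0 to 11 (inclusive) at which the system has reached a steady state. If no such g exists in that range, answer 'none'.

Answer: 3

Derivation:
Gen 0: 11010010110100
Gen 1 (rule 218): 11001100110010
Gen 2 (rule 26): 10111011101101
Gen 3 (rule 18): 00000000000000
Gen 4 (rule 54): 00000000000000
Gen 5 (rule 218): 00000000000000
Gen 6 (rule 26): 00000000000000
Gen 7 (rule 18): 00000000000000
Gen 8 (rule 54): 00000000000000
Gen 9 (rule 218): 00000000000000
Gen 10 (rule 26): 00000000000000
Gen 11 (rule 18): 00000000000000
Gen 12 (rule 54): 00000000000000
Gen 13 (rule 218): 00000000000000
Gen 14 (rule 26): 00000000000000
Gen 15 (rule 18): 00000000000000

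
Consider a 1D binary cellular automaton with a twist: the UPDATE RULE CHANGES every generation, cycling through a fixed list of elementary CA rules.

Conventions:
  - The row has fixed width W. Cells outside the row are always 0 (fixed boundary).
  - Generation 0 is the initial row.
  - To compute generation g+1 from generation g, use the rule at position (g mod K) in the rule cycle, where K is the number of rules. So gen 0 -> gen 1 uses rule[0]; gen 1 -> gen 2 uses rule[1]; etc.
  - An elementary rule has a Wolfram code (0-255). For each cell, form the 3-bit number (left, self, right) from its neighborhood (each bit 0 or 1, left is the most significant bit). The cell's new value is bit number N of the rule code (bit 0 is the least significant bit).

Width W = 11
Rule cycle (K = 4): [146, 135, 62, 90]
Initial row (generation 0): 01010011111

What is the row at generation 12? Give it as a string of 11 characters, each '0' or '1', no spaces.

Answer: 10011001111

Derivation:
Gen 0: 01010011111
Gen 1 (rule 146): 10001101110
Gen 2 (rule 135): 10110000100
Gen 3 (rule 62): 11101001110
Gen 4 (rule 90): 10100111011
Gen 5 (rule 146): 00011010000
Gen 6 (rule 135): 11100010111
Gen 7 (rule 62): 10010111100
Gen 8 (rule 90): 01100100110
Gen 9 (rule 146): 10011011001
Gen 10 (rule 135): 10100000011
Gen 11 (rule 62): 11110000110
Gen 12 (rule 90): 10011001111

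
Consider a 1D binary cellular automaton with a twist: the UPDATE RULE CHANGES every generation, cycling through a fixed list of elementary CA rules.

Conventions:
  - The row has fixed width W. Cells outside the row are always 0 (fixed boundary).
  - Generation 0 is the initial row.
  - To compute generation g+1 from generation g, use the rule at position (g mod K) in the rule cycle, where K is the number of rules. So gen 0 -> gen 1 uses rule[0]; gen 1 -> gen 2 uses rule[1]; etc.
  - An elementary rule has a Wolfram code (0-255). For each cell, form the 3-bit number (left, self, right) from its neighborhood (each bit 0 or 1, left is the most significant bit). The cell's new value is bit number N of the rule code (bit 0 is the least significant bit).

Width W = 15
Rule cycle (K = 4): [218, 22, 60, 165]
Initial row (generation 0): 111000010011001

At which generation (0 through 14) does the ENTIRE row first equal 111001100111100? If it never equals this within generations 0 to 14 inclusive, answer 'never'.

Answer: 5

Derivation:
Gen 0: 111000010011001
Gen 1 (rule 218): 111100101111110
Gen 2 (rule 22): 000011100000001
Gen 3 (rule 60): 000010010000001
Gen 4 (rule 165): 111010010111101
Gen 5 (rule 218): 111001100111100
Gen 6 (rule 22): 000110011000010
Gen 7 (rule 60): 000101010100011
Gen 8 (rule 165): 110111111101000
Gen 9 (rule 218): 110111111100100
Gen 10 (rule 22): 000000000011110
Gen 11 (rule 60): 000000000010001
Gen 12 (rule 165): 111111111010101
Gen 13 (rule 218): 111111111000000
Gen 14 (rule 22): 000000000100000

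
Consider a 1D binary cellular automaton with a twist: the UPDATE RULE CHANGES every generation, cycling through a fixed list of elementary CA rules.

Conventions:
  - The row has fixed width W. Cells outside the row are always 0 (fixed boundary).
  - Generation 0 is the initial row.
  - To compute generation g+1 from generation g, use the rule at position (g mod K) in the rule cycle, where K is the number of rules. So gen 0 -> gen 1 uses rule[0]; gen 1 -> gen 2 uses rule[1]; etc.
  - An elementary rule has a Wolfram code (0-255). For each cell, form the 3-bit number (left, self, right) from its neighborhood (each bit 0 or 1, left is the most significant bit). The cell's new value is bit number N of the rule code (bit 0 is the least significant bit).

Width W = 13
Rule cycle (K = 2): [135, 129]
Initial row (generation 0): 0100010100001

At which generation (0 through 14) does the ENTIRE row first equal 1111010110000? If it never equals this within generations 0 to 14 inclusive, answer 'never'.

Answer: never

Derivation:
Gen 0: 0100010100001
Gen 1 (rule 135): 1101110101111
Gen 2 (rule 129): 0000100000110
Gen 3 (rule 135): 1111101111000
Gen 4 (rule 129): 0111000110011
Gen 5 (rule 135): 1010011000100
Gen 6 (rule 129): 0000000010001
Gen 7 (rule 135): 1111111110111
Gen 8 (rule 129): 0111111100010
Gen 9 (rule 135): 1011111001110
Gen 10 (rule 129): 0001110000100
Gen 11 (rule 135): 1110100111101
Gen 12 (rule 129): 0100000011000
Gen 13 (rule 135): 1101111100011
Gen 14 (rule 129): 0000111001000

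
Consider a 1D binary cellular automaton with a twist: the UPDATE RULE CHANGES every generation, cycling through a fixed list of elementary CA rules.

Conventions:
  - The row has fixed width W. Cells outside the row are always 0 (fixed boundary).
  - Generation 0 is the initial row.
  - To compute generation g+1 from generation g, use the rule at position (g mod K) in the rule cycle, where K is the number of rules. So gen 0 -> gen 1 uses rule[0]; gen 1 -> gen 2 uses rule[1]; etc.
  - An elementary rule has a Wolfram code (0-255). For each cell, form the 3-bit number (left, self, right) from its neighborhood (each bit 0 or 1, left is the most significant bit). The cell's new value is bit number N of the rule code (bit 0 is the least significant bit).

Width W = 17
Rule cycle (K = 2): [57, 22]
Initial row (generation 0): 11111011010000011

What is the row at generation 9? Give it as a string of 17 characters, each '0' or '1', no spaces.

Gen 0: 11111011010000011
Gen 1 (rule 57): 10000110101111010
Gen 2 (rule 22): 11001000100000011
Gen 3 (rule 57): 10100110011111010
Gen 4 (rule 22): 10111001100000011
Gen 5 (rule 57): 01100101011111010
Gen 6 (rule 22): 10011101000000011
Gen 7 (rule 57): 01010010111111010
Gen 8 (rule 22): 11011110000000011
Gen 9 (rule 57): 10110001111111010

Answer: 10110001111111010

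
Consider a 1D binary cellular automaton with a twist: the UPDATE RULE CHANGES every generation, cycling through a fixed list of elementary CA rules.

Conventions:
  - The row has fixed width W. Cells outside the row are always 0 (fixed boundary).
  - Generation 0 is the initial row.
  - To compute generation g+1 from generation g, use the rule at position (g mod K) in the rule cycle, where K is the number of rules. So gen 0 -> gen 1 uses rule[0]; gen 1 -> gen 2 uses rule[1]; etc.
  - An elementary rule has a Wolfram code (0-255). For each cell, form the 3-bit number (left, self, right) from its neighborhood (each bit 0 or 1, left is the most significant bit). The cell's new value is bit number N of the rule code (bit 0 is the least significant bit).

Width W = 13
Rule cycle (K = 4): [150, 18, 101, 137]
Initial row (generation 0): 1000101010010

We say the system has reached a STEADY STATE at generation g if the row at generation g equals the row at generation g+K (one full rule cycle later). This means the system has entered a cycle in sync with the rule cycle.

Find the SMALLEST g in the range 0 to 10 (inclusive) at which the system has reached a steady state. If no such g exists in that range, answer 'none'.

Answer: 6

Derivation:
Gen 0: 1000101010010
Gen 1 (rule 150): 1101101011111
Gen 2 (rule 18): 0000000000000
Gen 3 (rule 101): 1111111111111
Gen 4 (rule 137): 1111111111110
Gen 5 (rule 150): 0111111111101
Gen 6 (rule 18): 1000000000000
Gen 7 (rule 101): 1011111111111
Gen 8 (rule 137): 0011111111110
Gen 9 (rule 150): 0101111111101
Gen 10 (rule 18): 1000000000000
Gen 11 (rule 101): 1011111111111
Gen 12 (rule 137): 0011111111110
Gen 13 (rule 150): 0101111111101
Gen 14 (rule 18): 1000000000000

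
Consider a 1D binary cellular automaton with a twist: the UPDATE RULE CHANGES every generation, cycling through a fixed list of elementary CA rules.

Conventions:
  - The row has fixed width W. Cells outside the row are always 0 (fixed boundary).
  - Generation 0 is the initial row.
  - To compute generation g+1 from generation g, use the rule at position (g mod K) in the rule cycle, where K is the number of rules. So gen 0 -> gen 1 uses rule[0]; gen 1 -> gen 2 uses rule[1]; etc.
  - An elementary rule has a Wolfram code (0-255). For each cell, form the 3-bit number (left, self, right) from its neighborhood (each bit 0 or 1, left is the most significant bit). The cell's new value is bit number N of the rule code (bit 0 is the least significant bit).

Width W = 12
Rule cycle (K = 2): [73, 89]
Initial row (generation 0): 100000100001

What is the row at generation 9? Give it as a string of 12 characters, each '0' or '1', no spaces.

Answer: 001001011111

Derivation:
Gen 0: 100000100001
Gen 1 (rule 73): 001110001100
Gen 2 (rule 89): 101011101111
Gen 3 (rule 73): 000010101001
Gen 4 (rule 89): 111000000100
Gen 5 (rule 73): 101011110001
Gen 6 (rule 89): 000010011100
Gen 7 (rule 73): 111000010101
Gen 8 (rule 89): 101111000000
Gen 9 (rule 73): 001001011111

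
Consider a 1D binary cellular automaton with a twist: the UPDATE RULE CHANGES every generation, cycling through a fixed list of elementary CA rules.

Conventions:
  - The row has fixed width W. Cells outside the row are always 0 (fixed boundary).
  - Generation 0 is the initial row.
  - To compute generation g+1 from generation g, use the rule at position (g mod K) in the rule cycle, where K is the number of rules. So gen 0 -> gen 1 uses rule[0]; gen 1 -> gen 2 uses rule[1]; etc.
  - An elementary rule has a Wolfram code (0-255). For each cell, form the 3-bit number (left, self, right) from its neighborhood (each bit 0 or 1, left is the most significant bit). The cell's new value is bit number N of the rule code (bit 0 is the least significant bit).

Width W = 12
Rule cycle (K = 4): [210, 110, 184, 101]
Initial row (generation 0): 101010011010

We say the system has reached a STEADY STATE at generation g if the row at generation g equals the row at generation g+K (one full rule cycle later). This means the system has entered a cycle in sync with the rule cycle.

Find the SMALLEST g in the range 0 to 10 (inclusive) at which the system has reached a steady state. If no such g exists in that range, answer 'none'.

Gen 0: 101010011010
Gen 1 (rule 210): 000001101001
Gen 2 (rule 110): 000011111011
Gen 3 (rule 184): 000011110110
Gen 4 (rule 101): 111000011010
Gen 5 (rule 210): 011100101001
Gen 6 (rule 110): 110101111011
Gen 7 (rule 184): 101011110110
Gen 8 (rule 101): 111100011010
Gen 9 (rule 210): 011110101001
Gen 10 (rule 110): 110011111011
Gen 11 (rule 184): 101011110110
Gen 12 (rule 101): 111100011010
Gen 13 (rule 210): 011110101001
Gen 14 (rule 110): 110011111011

Answer: 7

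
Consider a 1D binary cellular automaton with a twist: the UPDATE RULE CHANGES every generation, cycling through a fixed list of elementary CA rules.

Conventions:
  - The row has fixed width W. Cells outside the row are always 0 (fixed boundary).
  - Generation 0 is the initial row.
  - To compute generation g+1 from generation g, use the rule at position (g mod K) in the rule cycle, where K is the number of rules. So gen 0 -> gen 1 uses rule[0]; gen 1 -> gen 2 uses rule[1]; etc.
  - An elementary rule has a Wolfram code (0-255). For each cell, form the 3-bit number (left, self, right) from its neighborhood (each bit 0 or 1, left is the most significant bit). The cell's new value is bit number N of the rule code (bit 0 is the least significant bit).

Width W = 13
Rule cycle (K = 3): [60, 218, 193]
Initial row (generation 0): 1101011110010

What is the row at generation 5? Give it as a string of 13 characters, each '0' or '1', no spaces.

Answer: 1100101010010

Derivation:
Gen 0: 1101011110010
Gen 1 (rule 60): 1011110001011
Gen 2 (rule 218): 0011111010011
Gen 3 (rule 193): 1001111000001
Gen 4 (rule 60): 1101000100001
Gen 5 (rule 218): 1100101010010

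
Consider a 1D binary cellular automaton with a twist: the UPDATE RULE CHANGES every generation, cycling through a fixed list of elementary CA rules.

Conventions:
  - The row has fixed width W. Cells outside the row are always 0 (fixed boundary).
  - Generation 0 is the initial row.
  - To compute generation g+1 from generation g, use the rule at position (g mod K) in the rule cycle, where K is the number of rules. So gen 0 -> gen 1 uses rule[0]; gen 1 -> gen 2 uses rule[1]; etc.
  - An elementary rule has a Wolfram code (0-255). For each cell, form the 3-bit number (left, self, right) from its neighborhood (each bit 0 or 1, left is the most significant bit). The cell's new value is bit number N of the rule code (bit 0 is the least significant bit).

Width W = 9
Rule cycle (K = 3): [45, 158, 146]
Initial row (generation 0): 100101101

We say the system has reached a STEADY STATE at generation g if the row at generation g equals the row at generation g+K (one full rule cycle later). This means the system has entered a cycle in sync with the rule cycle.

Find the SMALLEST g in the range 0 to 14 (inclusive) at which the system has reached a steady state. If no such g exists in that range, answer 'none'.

Answer: 2

Derivation:
Gen 0: 100101101
Gen 1 (rule 45): 100111011
Gen 2 (rule 158): 111110010
Gen 3 (rule 146): 011101101
Gen 4 (rule 45): 010011011
Gen 5 (rule 158): 111110010
Gen 6 (rule 146): 011101101
Gen 7 (rule 45): 010011011
Gen 8 (rule 158): 111110010
Gen 9 (rule 146): 011101101
Gen 10 (rule 45): 010011011
Gen 11 (rule 158): 111110010
Gen 12 (rule 146): 011101101
Gen 13 (rule 45): 010011011
Gen 14 (rule 158): 111110010
Gen 15 (rule 146): 011101101
Gen 16 (rule 45): 010011011
Gen 17 (rule 158): 111110010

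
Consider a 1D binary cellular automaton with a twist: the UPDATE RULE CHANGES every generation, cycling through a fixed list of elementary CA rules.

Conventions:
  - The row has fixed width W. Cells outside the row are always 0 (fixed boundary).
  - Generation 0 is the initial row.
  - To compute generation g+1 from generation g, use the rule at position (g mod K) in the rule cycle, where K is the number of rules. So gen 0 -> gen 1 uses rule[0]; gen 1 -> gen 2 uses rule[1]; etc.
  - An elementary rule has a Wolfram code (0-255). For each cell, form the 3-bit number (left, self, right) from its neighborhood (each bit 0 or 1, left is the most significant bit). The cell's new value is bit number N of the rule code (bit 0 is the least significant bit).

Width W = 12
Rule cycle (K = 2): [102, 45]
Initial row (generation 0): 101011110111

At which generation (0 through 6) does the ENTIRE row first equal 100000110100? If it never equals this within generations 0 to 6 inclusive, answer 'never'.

Gen 0: 101011110111
Gen 1 (rule 102): 111100011001
Gen 2 (rule 45): 100001010001
Gen 3 (rule 102): 100011110011
Gen 4 (rule 45): 101010000010
Gen 5 (rule 102): 111110000110
Gen 6 (rule 45): 100000110100

Answer: 6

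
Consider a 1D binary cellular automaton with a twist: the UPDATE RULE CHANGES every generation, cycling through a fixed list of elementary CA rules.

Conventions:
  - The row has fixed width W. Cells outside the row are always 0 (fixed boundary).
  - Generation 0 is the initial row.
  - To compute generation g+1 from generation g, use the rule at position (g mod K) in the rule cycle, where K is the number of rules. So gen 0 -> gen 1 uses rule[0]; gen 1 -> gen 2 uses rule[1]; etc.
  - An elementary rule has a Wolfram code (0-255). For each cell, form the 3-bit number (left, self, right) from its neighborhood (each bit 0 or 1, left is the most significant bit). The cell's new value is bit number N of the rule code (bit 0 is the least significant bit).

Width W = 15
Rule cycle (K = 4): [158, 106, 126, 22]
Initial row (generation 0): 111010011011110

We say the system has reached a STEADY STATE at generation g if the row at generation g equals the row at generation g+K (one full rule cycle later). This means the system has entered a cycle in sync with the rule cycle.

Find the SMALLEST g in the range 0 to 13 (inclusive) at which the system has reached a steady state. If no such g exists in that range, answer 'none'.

Answer: 4

Derivation:
Gen 0: 111010011011110
Gen 1 (rule 158): 110011110011101
Gen 2 (rule 106): 110110010110110
Gen 3 (rule 126): 111111111111111
Gen 4 (rule 22): 000000000000000
Gen 5 (rule 158): 000000000000000
Gen 6 (rule 106): 000000000000000
Gen 7 (rule 126): 000000000000000
Gen 8 (rule 22): 000000000000000
Gen 9 (rule 158): 000000000000000
Gen 10 (rule 106): 000000000000000
Gen 11 (rule 126): 000000000000000
Gen 12 (rule 22): 000000000000000
Gen 13 (rule 158): 000000000000000
Gen 14 (rule 106): 000000000000000
Gen 15 (rule 126): 000000000000000
Gen 16 (rule 22): 000000000000000
Gen 17 (rule 158): 000000000000000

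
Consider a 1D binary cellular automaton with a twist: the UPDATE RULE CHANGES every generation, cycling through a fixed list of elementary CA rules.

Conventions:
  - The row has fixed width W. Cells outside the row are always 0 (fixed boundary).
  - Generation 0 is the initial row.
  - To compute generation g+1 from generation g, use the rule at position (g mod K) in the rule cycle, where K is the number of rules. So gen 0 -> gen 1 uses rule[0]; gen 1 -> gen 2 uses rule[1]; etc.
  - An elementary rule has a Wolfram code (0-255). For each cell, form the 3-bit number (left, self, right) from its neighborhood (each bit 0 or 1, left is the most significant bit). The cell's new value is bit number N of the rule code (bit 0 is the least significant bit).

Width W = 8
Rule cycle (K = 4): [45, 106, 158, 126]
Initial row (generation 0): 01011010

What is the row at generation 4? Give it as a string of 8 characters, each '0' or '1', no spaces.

Gen 0: 01011010
Gen 1 (rule 45): 01110110
Gen 2 (rule 106): 11011110
Gen 3 (rule 158): 10011101
Gen 4 (rule 126): 11110111

Answer: 11110111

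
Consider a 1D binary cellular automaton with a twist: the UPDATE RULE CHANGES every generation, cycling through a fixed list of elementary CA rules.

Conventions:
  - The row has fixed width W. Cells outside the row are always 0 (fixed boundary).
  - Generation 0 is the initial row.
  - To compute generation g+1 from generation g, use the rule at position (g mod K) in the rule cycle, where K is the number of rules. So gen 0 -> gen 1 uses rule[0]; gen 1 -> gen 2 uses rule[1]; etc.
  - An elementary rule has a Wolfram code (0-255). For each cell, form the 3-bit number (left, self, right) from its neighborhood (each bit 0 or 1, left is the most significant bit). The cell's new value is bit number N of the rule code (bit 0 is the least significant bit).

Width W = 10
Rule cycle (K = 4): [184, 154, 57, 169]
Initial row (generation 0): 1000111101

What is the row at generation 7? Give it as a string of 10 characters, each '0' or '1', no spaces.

Answer: 0011011001

Derivation:
Gen 0: 1000111101
Gen 1 (rule 184): 0100111010
Gen 2 (rule 154): 1011110001
Gen 3 (rule 57): 0110001100
Gen 4 (rule 169): 0100101001
Gen 5 (rule 184): 0010010100
Gen 6 (rule 154): 0101100010
Gen 7 (rule 57): 0011011001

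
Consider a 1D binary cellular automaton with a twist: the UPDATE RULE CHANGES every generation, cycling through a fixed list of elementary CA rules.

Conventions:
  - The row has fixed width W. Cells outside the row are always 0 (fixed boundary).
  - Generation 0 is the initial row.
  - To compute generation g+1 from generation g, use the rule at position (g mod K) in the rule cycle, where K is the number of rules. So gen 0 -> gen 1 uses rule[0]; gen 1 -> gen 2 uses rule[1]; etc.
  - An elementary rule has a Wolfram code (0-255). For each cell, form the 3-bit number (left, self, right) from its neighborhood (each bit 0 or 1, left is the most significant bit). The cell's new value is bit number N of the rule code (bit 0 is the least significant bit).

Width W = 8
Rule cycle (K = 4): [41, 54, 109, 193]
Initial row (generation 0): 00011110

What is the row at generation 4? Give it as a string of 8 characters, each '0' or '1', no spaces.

Answer: 00000001

Derivation:
Gen 0: 00011110
Gen 1 (rule 41): 11010000
Gen 2 (rule 54): 00111000
Gen 3 (rule 109): 10101011
Gen 4 (rule 193): 00000001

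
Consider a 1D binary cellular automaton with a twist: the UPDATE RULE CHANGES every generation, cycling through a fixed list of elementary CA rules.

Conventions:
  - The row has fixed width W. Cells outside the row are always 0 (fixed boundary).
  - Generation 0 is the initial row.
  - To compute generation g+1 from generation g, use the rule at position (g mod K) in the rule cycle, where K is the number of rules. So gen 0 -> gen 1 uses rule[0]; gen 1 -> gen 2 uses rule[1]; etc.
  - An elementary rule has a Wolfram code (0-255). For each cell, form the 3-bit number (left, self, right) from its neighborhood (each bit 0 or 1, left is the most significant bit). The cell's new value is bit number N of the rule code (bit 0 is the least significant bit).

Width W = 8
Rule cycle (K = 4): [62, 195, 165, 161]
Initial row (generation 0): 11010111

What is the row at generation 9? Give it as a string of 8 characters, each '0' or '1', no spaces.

Answer: 00111110

Derivation:
Gen 0: 11010111
Gen 1 (rule 62): 10111100
Gen 2 (rule 195): 00011101
Gen 3 (rule 165): 11001011
Gen 4 (rule 161): 00000100
Gen 5 (rule 62): 00001110
Gen 6 (rule 195): 11110110
Gen 7 (rule 165): 01101000
Gen 8 (rule 161): 00010011
Gen 9 (rule 62): 00111110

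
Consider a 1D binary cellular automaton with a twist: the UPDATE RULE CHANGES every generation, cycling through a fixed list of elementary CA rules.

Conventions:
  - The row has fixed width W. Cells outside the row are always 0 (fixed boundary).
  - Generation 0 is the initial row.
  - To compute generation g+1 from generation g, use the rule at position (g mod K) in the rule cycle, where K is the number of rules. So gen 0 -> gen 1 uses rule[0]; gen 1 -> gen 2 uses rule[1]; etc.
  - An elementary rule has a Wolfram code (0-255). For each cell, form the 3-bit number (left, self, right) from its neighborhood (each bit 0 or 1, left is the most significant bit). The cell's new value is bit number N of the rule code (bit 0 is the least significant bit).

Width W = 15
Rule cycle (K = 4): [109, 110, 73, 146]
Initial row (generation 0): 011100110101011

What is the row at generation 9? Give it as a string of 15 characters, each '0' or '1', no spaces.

Gen 0: 011100110101011
Gen 1 (rule 109): 010100111111111
Gen 2 (rule 110): 111101100000001
Gen 3 (rule 73): 100101101111100
Gen 4 (rule 146): 011000000111010
Gen 5 (rule 109): 011011110101110
Gen 6 (rule 110): 111110011111010
Gen 7 (rule 73): 100010010001000
Gen 8 (rule 146): 010101101010100
Gen 9 (rule 109): 011111111111101

Answer: 011111111111101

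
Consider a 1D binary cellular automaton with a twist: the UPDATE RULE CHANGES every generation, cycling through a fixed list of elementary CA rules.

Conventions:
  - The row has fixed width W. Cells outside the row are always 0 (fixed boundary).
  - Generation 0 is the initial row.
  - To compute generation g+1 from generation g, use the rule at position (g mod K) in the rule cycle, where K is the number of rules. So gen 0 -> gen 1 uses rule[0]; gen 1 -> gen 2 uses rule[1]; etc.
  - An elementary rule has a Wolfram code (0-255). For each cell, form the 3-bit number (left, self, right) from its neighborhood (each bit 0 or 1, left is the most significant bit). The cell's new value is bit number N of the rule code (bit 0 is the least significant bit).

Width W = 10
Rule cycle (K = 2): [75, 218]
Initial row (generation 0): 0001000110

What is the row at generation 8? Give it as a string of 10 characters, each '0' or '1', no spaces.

Answer: 1110000101

Derivation:
Gen 0: 0001000110
Gen 1 (rule 75): 1110011110
Gen 2 (rule 218): 1111111111
Gen 3 (rule 75): 1000000001
Gen 4 (rule 218): 0100000010
Gen 5 (rule 75): 1001111100
Gen 6 (rule 218): 0111111110
Gen 7 (rule 75): 1100000010
Gen 8 (rule 218): 1110000101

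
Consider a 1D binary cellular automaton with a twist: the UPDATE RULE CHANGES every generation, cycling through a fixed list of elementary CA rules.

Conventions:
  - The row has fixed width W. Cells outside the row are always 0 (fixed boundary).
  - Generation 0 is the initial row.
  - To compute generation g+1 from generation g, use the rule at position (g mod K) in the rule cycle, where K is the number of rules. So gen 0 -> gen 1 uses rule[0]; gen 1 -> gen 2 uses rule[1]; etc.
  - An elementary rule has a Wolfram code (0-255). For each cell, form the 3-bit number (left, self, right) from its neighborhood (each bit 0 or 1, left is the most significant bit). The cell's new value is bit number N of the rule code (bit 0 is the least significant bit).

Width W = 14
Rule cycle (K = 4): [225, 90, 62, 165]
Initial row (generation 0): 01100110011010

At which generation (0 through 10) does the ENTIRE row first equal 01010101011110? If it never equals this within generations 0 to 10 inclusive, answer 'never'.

Answer: 2

Derivation:
Gen 0: 01100110011010
Gen 1 (rule 225): 00100010001100
Gen 2 (rule 90): 01010101011110
Gen 3 (rule 62): 11111111110001
Gen 4 (rule 165): 01111111100101
Gen 5 (rule 225): 00111111100010
Gen 6 (rule 90): 01100000110101
Gen 7 (rule 62): 11010001101111
Gen 8 (rule 165): 00110100010110
Gen 9 (rule 225): 10011001001010
Gen 10 (rule 90): 01111110110001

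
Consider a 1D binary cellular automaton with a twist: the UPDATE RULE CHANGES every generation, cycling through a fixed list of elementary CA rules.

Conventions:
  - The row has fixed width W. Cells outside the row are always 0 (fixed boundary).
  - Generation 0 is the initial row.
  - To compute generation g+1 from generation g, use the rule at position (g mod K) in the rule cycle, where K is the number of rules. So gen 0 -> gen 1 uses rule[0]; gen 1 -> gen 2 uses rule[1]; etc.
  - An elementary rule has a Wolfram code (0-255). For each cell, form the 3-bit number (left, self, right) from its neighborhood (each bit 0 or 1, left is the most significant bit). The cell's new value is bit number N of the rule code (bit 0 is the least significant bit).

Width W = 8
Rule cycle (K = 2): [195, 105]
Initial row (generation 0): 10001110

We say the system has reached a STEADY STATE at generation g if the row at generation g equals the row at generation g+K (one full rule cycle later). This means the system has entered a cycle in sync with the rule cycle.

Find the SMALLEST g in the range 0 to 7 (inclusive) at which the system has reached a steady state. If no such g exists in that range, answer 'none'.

Gen 0: 10001110
Gen 1 (rule 195): 00110110
Gen 2 (rule 105): 10111110
Gen 3 (rule 195): 00011110
Gen 4 (rule 105): 11010010
Gen 5 (rule 195): 01000100
Gen 6 (rule 105): 00010001
Gen 7 (rule 195): 11100110
Gen 8 (rule 105): 10100110
Gen 9 (rule 195): 00001010

Answer: none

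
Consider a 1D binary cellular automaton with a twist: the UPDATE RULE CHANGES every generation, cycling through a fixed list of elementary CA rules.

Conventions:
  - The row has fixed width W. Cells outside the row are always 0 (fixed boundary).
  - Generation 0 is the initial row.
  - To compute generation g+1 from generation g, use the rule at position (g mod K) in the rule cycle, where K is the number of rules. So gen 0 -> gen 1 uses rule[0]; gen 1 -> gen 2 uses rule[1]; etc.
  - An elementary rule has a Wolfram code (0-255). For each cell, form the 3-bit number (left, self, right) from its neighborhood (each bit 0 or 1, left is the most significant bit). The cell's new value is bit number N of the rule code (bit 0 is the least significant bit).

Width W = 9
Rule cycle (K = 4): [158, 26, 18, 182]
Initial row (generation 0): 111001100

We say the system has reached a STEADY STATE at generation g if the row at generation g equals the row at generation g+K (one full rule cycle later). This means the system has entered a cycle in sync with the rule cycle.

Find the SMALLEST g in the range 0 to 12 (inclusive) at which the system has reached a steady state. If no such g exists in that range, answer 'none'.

Answer: none

Derivation:
Gen 0: 111001100
Gen 1 (rule 158): 110111010
Gen 2 (rule 26): 100100001
Gen 3 (rule 18): 011010010
Gen 4 (rule 182): 100111111
Gen 5 (rule 158): 111111110
Gen 6 (rule 26): 100000001
Gen 7 (rule 18): 010000010
Gen 8 (rule 182): 111000111
Gen 9 (rule 158): 110101110
Gen 10 (rule 26): 100001001
Gen 11 (rule 18): 010010110
Gen 12 (rule 182): 111111001
Gen 13 (rule 158): 111110111
Gen 14 (rule 26): 100000100
Gen 15 (rule 18): 010001010
Gen 16 (rule 182): 111011111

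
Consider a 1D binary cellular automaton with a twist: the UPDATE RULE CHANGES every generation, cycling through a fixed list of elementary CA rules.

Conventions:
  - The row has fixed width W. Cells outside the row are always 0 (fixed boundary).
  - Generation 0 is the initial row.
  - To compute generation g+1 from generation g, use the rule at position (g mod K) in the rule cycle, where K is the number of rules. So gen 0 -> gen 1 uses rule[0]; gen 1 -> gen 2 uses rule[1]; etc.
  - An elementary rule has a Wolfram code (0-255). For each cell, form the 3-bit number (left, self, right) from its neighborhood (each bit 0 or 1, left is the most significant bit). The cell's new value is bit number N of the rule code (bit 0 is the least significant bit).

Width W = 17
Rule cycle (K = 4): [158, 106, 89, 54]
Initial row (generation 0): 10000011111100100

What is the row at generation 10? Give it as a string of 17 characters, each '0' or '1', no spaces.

Gen 0: 10000011111100100
Gen 1 (rule 158): 11000111111011110
Gen 2 (rule 106): 11001100001110010
Gen 3 (rule 89): 11101111101011001
Gen 4 (rule 54): 00010000011100111
Gen 5 (rule 158): 00111000111011110
Gen 6 (rule 106): 01101001101110010
Gen 7 (rule 89): 01100101101011001
Gen 8 (rule 54): 10011110011100111
Gen 9 (rule 158): 11111101111011110
Gen 10 (rule 106): 10000111001110010

Answer: 10000111001110010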